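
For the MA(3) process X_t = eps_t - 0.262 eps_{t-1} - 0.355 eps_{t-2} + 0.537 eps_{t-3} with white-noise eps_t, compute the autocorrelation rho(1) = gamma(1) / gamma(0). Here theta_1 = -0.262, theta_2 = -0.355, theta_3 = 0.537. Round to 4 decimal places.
\rho(1) = -0.2425

For an MA(q) process with theta_0 = 1, the autocovariance is
  gamma(k) = sigma^2 * sum_{i=0..q-k} theta_i * theta_{i+k},
and rho(k) = gamma(k) / gamma(0). Sigma^2 cancels.
  numerator   = (1)*(-0.262) + (-0.262)*(-0.355) + (-0.355)*(0.537) = -0.359625.
  denominator = (1)^2 + (-0.262)^2 + (-0.355)^2 + (0.537)^2 = 1.483038.
  rho(1) = -0.359625 / 1.483038 = -0.2425.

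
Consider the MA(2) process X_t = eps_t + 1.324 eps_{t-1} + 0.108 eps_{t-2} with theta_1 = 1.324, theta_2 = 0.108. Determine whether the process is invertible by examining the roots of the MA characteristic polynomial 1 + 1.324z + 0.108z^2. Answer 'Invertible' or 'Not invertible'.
\text{Not invertible}

The MA(q) characteristic polynomial is P(z) = 1 + 1.324z + 0.108z^2.
Invertibility requires all roots to lie outside the unit circle, i.e. |z| > 1 for every root.
Set 1 + (1.324) z + (0.108) z^2 = 0, i.e. a z^2 + b z + c = 0 with a = 0.108, b = 1.324, c = 1.
Discriminant D = b^2 - 4ac = (1.324)^2 - 4*(0.108)*1 = 1.752976 - (0.432) = 1.320976.
D >= 0, so the roots are real: z = (-b +/- sqrt(D)) / (2a) = (-1.324 +/- 1.149337) / (0.216).
  z_1 = (-1.324 + 1.149337) / (0.216) = -0.8086,   |z_1| = 0.8086.
  z_2 = (-1.324 - 1.149337) / (0.216) = -11.4506,   |z_2| = 11.4506.
Moduli of all roots: 0.8086, 11.4506.
All moduli strictly greater than 1? No.
Verdict: Not invertible.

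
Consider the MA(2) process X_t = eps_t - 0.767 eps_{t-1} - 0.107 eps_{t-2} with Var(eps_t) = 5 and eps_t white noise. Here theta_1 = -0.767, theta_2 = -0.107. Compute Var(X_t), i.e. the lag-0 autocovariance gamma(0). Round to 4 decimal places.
\gamma(0) = 7.9987

For an MA(q) process X_t = eps_t + sum_i theta_i eps_{t-i} with
Var(eps_t) = sigma^2, the variance is
  gamma(0) = sigma^2 * (1 + sum_i theta_i^2).
  sum_i theta_i^2 = (-0.767)^2 + (-0.107)^2 = 0.588289 + 0.011449 = 0.599738.
  gamma(0) = 5 * (1 + 0.599738) = 5 * 1.599738 = 7.99869, which rounds to 7.9987.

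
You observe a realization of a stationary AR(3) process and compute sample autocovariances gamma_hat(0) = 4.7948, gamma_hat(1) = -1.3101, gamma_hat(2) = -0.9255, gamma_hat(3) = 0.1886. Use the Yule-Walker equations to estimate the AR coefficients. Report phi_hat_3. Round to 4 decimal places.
\hat\phi_{3} = -0.1270

The Yule-Walker equations for an AR(p) process read, in matrix form,
  Gamma_p phi = r_p,   with   (Gamma_p)_{ij} = gamma(|i - j|),
                       (r_p)_i = gamma(i),   i,j = 1..p.
Substitute the sample gammas (Toeplitz matrix and right-hand side of size 3):
  Gamma_p = [[4.7948, -1.3101, -0.9255], [-1.3101, 4.7948, -1.3101], [-0.9255, -1.3101, 4.7948]]
  r_p     = [-1.3101, -0.9255, 0.1886]
Written out (R1..R3):
  (R1) 4.7948 phi_1 - 1.3101 phi_2 - 0.9255 phi_3 = -1.3101
  (R2) -1.3101 phi_1 + 4.7948 phi_2 - 1.3101 phi_3 = -0.9255
  (R3) -0.9255 phi_1 - 1.3101 phi_2 + 4.7948 phi_3 = 0.1886
Gaussian elimination:
  R2 <- R2 - (-1.3101/4.7948) R1 = R2 - (-0.273234) R1:  4.436837 phi_2 - 1.562978 phi_3 = -1.283463
  R3 <- R3 - (-0.9255/4.7948) R1 = R3 - (-0.193022) R1:  -1.562978 phi_2 + 4.616159 phi_3 = -0.064278
  R3 <- R3 - (-1.562978/4.436837) R2 = R3 - (-0.352273) R2:  4.065564 phi_3 = -0.516407
Back-substitution:
  phi_hat_3 = -0.516407 / 4.065564 = -0.12702
  phi_hat_2 = (-1.283463 - (-1.562978)(-0.12702)) / 4.436837 = -0.33402
  phi_hat_1 = (-1.3101 - (-1.3101)(-0.33402) - (-0.9255)(-0.12702)) / 4.7948 = -0.389017
So phi_hat = [-0.3890, -0.3340, -0.1270].
Therefore phi_hat_3 = -0.1270.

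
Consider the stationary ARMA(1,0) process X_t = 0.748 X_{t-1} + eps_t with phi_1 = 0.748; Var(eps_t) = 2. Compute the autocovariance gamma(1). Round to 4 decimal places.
\gamma(1) = 3.3962

Multiply the model equation by X_{t-k} and take expectations. With theta_0 = psi_0 = 1 and psi_j the MA(infinity) weights, this gives
  gamma(k) - sum_i phi_i gamma(k-i) = c_k,
  c_k = sigma^2 * sum_{j=k..q} theta_j psi_{j-k}   (c_k = 0 for k > q),
using gamma(-m) = gamma(m).
Pure AR (q = 0): c_0 = sigma^2 = 2, c_k = 0 for k >= 1.
Equations for k = 0 and k = 1 (AR order 1):
  gamma(0) = phi_1 gamma(1) + c_0
  gamma(1) = phi_1 gamma(0) + c_1
Substituting the second into the first: gamma(0) (1 - phi_1^2) = c_0 + phi_1 c_1, so
  gamma(0) = c_0 / (1 - phi_1^2) = 2 / (1 - (0.748)^2) = 2 / 0.440496 = 4.540336.
  gamma(1) = phi_1 gamma(0) = (0.748)(4.540336) = 3.396172.
Therefore gamma(1) = 3.3962 (to 4 decimal places).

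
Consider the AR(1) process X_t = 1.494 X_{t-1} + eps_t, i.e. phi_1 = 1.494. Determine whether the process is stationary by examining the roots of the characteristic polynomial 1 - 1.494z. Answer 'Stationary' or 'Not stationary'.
\text{Not stationary}

The AR(p) characteristic polynomial is P(z) = 1 - 1.494z.
Stationarity requires all roots to lie outside the unit circle, i.e. |z| > 1 for every root.
This is linear in z: 1 + (-1.494) z = 0  =>  z = -1/(-1.494) = 0.669344,  |z| = 0.669344.
Moduli of all roots: 0.6693.
All moduli strictly greater than 1? No.
Verdict: Not stationary.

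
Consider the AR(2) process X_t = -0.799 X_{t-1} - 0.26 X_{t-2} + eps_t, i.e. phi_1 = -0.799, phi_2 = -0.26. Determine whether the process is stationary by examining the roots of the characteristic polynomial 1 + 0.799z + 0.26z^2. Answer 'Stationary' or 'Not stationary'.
\text{Stationary}

The AR(p) characteristic polynomial is P(z) = 1 + 0.799z + 0.26z^2.
Stationarity requires all roots to lie outside the unit circle, i.e. |z| > 1 for every root.
Set 1 + (0.799) z + (0.26) z^2 = 0, i.e. a z^2 + b z + c = 0 with a = 0.26, b = 0.799, c = 1.
Discriminant D = b^2 - 4ac = (0.799)^2 - 4*(0.26)*1 = 0.638401 - (1.04) = -0.401599.
D < 0, so the roots are the complex-conjugate pair z = (-b +/- i sqrt(-D)) / (2a) = -1.5365 +/- 1.2187i.
For a conjugate pair |z|^2 = z * conj(z) = (product of roots) = c/a = 1/(0.26) = 3.846154, so |z| = sqrt(3.846154) = 1.9612 for both roots.
Moduli of all roots: 1.9612, 1.9612.
All moduli strictly greater than 1? Yes.
Verdict: Stationary.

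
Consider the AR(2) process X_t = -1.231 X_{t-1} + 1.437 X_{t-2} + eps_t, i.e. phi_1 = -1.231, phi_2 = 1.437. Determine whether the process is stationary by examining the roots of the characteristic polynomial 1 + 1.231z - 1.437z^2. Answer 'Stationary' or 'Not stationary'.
\text{Not stationary}

The AR(p) characteristic polynomial is P(z) = 1 + 1.231z - 1.437z^2.
Stationarity requires all roots to lie outside the unit circle, i.e. |z| > 1 for every root.
Set 1 + (1.231) z + (-1.437) z^2 = 0, i.e. a z^2 + b z + c = 0 with a = -1.437, b = 1.231, c = 1.
Discriminant D = b^2 - 4ac = (1.231)^2 - 4*(-1.437)*1 = 1.515361 - (-5.748) = 7.263361.
D >= 0, so the roots are real: z = (-b +/- sqrt(D)) / (2a) = (-1.231 +/- 2.695062) / (-2.874).
  z_1 = (-1.231 + 2.695062) / (-2.874) = -0.5094,   |z_1| = 0.5094.
  z_2 = (-1.231 - 2.695062) / (-2.874) = 1.3661,   |z_2| = 1.3661.
Moduli of all roots: 0.5094, 1.3661.
All moduli strictly greater than 1? No.
Verdict: Not stationary.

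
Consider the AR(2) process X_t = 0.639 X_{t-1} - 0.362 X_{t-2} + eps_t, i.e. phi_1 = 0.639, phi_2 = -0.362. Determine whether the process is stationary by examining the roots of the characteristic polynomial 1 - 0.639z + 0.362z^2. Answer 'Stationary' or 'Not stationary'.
\text{Stationary}

The AR(p) characteristic polynomial is P(z) = 1 - 0.639z + 0.362z^2.
Stationarity requires all roots to lie outside the unit circle, i.e. |z| > 1 for every root.
Set 1 + (-0.639) z + (0.362) z^2 = 0, i.e. a z^2 + b z + c = 0 with a = 0.362, b = -0.639, c = 1.
Discriminant D = b^2 - 4ac = (-0.639)^2 - 4*(0.362)*1 = 0.408321 - (1.448) = -1.039679.
D < 0, so the roots are the complex-conjugate pair z = (-b +/- i sqrt(-D)) / (2a) = 0.8826 +/- 1.4084i.
For a conjugate pair |z|^2 = z * conj(z) = (product of roots) = c/a = 1/(0.362) = 2.762431, so |z| = sqrt(2.762431) = 1.6621 for both roots.
Moduli of all roots: 1.6621, 1.6621.
All moduli strictly greater than 1? Yes.
Verdict: Stationary.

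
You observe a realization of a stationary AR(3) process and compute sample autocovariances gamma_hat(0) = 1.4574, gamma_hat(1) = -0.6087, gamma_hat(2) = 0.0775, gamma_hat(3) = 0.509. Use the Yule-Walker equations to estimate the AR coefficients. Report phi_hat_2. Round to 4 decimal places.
\hat\phi_{2} = 0.0390

The Yule-Walker equations for an AR(p) process read, in matrix form,
  Gamma_p phi = r_p,   with   (Gamma_p)_{ij} = gamma(|i - j|),
                       (r_p)_i = gamma(i),   i,j = 1..p.
Substitute the sample gammas (Toeplitz matrix and right-hand side of size 3):
  Gamma_p = [[1.4574, -0.6087, 0.0775], [-0.6087, 1.4574, -0.6087], [0.0775, -0.6087, 1.4574]]
  r_p     = [-0.6087, 0.0775, 0.509]
Written out (R1..R3):
  (R1) 1.4574 phi_1 - 0.6087 phi_2 + 0.0775 phi_3 = -0.6087
  (R2) -0.6087 phi_1 + 1.4574 phi_2 - 0.6087 phi_3 = 0.0775
  (R3) 0.0775 phi_1 - 0.6087 phi_2 + 1.4574 phi_3 = 0.509
Gaussian elimination:
  R2 <- R2 - (-0.6087/1.4574) R1 = R2 - (-0.417662) R1:  1.203169 phi_2 - 0.576331 phi_3 = -0.176731
  R3 <- R3 - (0.0775/1.4574) R1 = R3 - (0.053177) R1:  -0.576331 phi_2 + 1.453279 phi_3 = 0.541369
  R3 <- R3 - (-0.576331/1.203169) R2 = R3 - (-0.479011) R2:  1.17721 phi_3 = 0.456713
Back-substitution:
  phi_hat_3 = 0.456713 / 1.17721 = 0.387962
  phi_hat_2 = (-0.176731 - (-0.576331)(0.387962)) / 1.203169 = 0.038951
  phi_hat_1 = (-0.6087 - (-0.6087)(0.038951) - (0.0775)(0.387962)) / 1.4574 = -0.422024
So phi_hat = [-0.4220, 0.0390, 0.3880].
Therefore phi_hat_2 = 0.0390.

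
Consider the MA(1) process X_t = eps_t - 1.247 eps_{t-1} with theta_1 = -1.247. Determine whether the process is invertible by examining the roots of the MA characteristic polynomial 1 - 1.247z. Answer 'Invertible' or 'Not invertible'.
\text{Not invertible}

The MA(q) characteristic polynomial is P(z) = 1 - 1.247z.
Invertibility requires all roots to lie outside the unit circle, i.e. |z| > 1 for every root.
This is linear in z: 1 + (-1.247) z = 0  =>  z = -1/(-1.247) = 0.801925,  |z| = 0.801925.
Moduli of all roots: 0.8019.
All moduli strictly greater than 1? No.
Verdict: Not invertible.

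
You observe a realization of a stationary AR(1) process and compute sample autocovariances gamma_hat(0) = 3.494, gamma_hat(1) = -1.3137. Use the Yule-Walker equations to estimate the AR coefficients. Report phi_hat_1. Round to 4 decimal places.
\hat\phi_{1} = -0.3760

The Yule-Walker equations for an AR(p) process read, in matrix form,
  Gamma_p phi = r_p,   with   (Gamma_p)_{ij} = gamma(|i - j|),
                       (r_p)_i = gamma(i),   i,j = 1..p.
Substitute the sample gammas (Toeplitz matrix and right-hand side of size 1):
  Gamma_p = [[3.494]]
  r_p     = [-1.3137]
With p = 1 this is the single equation gamma(0) phi_1 = gamma(1):
  phi_hat_1 = gamma(1) / gamma(0) = -1.3137 / 3.494 = -0.3760.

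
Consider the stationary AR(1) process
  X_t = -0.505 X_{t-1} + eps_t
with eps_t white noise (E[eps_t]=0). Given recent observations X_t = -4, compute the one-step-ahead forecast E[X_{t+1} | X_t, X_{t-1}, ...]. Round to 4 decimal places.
E[X_{t+1} \mid \mathcal F_t] = 2.0200

For an AR(p) model X_t = c + sum_i phi_i X_{t-i} + eps_t, the
one-step-ahead conditional mean is
  E[X_{t+1} | X_t, ...] = c + sum_i phi_i X_{t+1-i}.
Substitute known values:
  E[X_{t+1} | ...] = (-0.505) * (-4)
                   = 2.0200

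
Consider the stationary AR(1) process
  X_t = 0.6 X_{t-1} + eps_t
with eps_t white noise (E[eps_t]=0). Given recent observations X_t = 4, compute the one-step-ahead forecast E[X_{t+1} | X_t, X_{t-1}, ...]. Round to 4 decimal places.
E[X_{t+1} \mid \mathcal F_t] = 2.4000

For an AR(p) model X_t = c + sum_i phi_i X_{t-i} + eps_t, the
one-step-ahead conditional mean is
  E[X_{t+1} | X_t, ...] = c + sum_i phi_i X_{t+1-i}.
Substitute known values:
  E[X_{t+1} | ...] = (0.6) * (4)
                   = 2.4000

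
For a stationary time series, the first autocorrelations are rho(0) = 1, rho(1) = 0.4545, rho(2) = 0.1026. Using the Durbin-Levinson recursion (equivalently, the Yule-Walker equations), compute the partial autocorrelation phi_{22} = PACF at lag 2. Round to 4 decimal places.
\phi_{22} = -0.1310

The PACF at lag k is phi_{kk}, the last component of the solution
to the Yule-Walker system G_k phi = r_k where
  (G_k)_{ij} = rho(|i - j|), (r_k)_i = rho(i), i,j = 1..k.
Equivalently, Durbin-Levinson gives phi_{kk} iteratively:
  phi_{11} = rho(1)
  phi_{kk} = [rho(k) - sum_{j=1..k-1} phi_{k-1,j} rho(k-j)]
            / [1 - sum_{j=1..k-1} phi_{k-1,j} rho(j)],
  phi_{k,j} = phi_{k-1,j} - phi_{kk} phi_{k-1,k-j},  j = 1..k-1.
Step k = 1:
  phi_11 = rho(1) = 0.4545.
Step k = 2:
  phi_22 = [rho(2) - phi_11 rho(1)] / [1 - phi_11 rho(1)] = [0.1026 - (0.4545)(0.4545)] / [1 - (0.4545)(0.4545)]
         = -0.10397025 / 0.79342975 = -0.131.
Therefore phi_{22} = -0.1310.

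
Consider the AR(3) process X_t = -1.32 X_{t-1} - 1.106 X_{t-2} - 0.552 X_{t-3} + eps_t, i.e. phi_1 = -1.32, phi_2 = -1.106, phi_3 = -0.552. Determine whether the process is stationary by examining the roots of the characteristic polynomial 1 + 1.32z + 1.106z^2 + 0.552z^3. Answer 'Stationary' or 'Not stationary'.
\text{Stationary}

The AR(p) characteristic polynomial is P(z) = 1 + 1.32z + 1.106z^2 + 0.552z^3.
Stationarity requires all roots to lie outside the unit circle, i.e. |z| > 1 for every root.
Degree 3: look for a simple real root z0 first, then factor out (1 - z/z0) and solve the remaining quadratic.
Testing z0 = -1.25: P(-1.25) = 1 + (1.32)(-1.25) + (1.106)(-1.25)^2 + (0.552)(-1.25)^3
  = 1 + (-1.65) + (1.728125) + (-1.078125) = 0.  So z_0 = -1.25 is a root, |z_0| = 1.25.
Divide out the factor (1 + 0.8 z) = (1 - z/z0) (since 1/z0 = -0.8):
  P(z) = (1 + 0.8 z)(1 + (0.52) z + (0.69) z^2)
  [check: z-coef 0.52 - (-0.8) = 1.32; z^2-coef 0.69 - (-0.8)(0.52) = 1.106; z^3-coef -(-0.8)(0.69) = 0.552.]
Remaining roots from the quadratic factor 1 + (0.52) z + (0.69) z^2:
  Set 1 + (0.52) z + (0.69) z^2 = 0, i.e. a z^2 + b z + c = 0 with a = 0.69, b = 0.52, c = 1.
  Discriminant D = b^2 - 4ac = (0.52)^2 - 4*(0.69)*1 = 0.2704 - (2.76) = -2.4896.
  D < 0, so the roots are the complex-conjugate pair z = (-b +/- i sqrt(-D)) / (2a) = -0.3768 +/- 1.1434i.
  For a conjugate pair |z|^2 = z * conj(z) = (product of roots) = c/a = 1/(0.69) = 1.449275, so |z| = sqrt(1.449275) = 1.2039 for both roots.
Moduli of all roots: 1.2500, 1.2039, 1.2039.
All moduli strictly greater than 1? Yes.
Verdict: Stationary.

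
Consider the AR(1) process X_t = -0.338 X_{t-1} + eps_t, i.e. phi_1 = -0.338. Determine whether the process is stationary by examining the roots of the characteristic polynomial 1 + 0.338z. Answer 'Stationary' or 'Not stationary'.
\text{Stationary}

The AR(p) characteristic polynomial is P(z) = 1 + 0.338z.
Stationarity requires all roots to lie outside the unit circle, i.e. |z| > 1 for every root.
This is linear in z: 1 + (0.338) z = 0  =>  z = -1/(0.338) = -2.95858,  |z| = 2.95858.
Moduli of all roots: 2.9586.
All moduli strictly greater than 1? Yes.
Verdict: Stationary.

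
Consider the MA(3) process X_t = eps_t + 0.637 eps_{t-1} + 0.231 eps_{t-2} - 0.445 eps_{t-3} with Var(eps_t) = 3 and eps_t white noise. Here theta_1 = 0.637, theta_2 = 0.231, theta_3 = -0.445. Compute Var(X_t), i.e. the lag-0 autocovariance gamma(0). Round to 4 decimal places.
\gamma(0) = 4.9715

For an MA(q) process X_t = eps_t + sum_i theta_i eps_{t-i} with
Var(eps_t) = sigma^2, the variance is
  gamma(0) = sigma^2 * (1 + sum_i theta_i^2).
  sum_i theta_i^2 = (0.637)^2 + (0.231)^2 + (-0.445)^2 = 0.405769 + 0.053361 + 0.198025 = 0.657155.
  gamma(0) = 3 * (1 + 0.657155) = 3 * 1.657155 = 4.971465, which rounds to 4.9715.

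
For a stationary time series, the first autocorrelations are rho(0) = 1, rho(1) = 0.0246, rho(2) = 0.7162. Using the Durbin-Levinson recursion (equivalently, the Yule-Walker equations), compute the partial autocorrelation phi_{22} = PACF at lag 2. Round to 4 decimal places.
\phi_{22} = 0.7160

The PACF at lag k is phi_{kk}, the last component of the solution
to the Yule-Walker system G_k phi = r_k where
  (G_k)_{ij} = rho(|i - j|), (r_k)_i = rho(i), i,j = 1..k.
Equivalently, Durbin-Levinson gives phi_{kk} iteratively:
  phi_{11} = rho(1)
  phi_{kk} = [rho(k) - sum_{j=1..k-1} phi_{k-1,j} rho(k-j)]
            / [1 - sum_{j=1..k-1} phi_{k-1,j} rho(j)],
  phi_{k,j} = phi_{k-1,j} - phi_{kk} phi_{k-1,k-j},  j = 1..k-1.
Step k = 1:
  phi_11 = rho(1) = 0.0246.
Step k = 2:
  phi_22 = [rho(2) - phi_11 rho(1)] / [1 - phi_11 rho(1)] = [0.7162 - (0.0246)(0.0246)] / [1 - (0.0246)(0.0246)]
         = 0.71559484 / 0.99939484 = 0.716.
Therefore phi_{22} = 0.7160.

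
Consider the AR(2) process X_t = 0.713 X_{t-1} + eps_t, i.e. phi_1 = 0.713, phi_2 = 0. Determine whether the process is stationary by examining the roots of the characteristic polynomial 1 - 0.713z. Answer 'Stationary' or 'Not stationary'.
\text{Stationary}

The AR(p) characteristic polynomial is P(z) = 1 - 0.713z.
Stationarity requires all roots to lie outside the unit circle, i.e. |z| > 1 for every root.
This is linear in z: 1 + (-0.713) z = 0  =>  z = -1/(-0.713) = 1.402525,  |z| = 1.402525.
Moduli of all roots: 1.4025.
All moduli strictly greater than 1? Yes.
Verdict: Stationary.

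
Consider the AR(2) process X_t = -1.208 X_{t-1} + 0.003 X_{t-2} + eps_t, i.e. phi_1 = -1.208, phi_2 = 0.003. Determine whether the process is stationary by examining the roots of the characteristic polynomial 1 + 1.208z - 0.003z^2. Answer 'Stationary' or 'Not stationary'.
\text{Not stationary}

The AR(p) characteristic polynomial is P(z) = 1 + 1.208z - 0.003z^2.
Stationarity requires all roots to lie outside the unit circle, i.e. |z| > 1 for every root.
Set 1 + (1.208) z + (-0.003) z^2 = 0, i.e. a z^2 + b z + c = 0 with a = -0.003, b = 1.208, c = 1.
Discriminant D = b^2 - 4ac = (1.208)^2 - 4*(-0.003)*1 = 1.459264 - (-0.012) = 1.471264.
D >= 0, so the roots are real: z = (-b +/- sqrt(D)) / (2a) = (-1.208 +/- 1.212957) / (-0.006).
  z_1 = (-1.208 + 1.212957) / (-0.006) = -0.8261,   |z_1| = 0.8261.
  z_2 = (-1.208 - 1.212957) / (-0.006) = 403.4928,   |z_2| = 403.4928.
Moduli of all roots: 0.8261, 403.4928.
All moduli strictly greater than 1? No.
Verdict: Not stationary.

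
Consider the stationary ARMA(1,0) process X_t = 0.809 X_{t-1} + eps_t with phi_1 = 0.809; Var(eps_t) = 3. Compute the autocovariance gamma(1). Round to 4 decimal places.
\gamma(1) = 7.0242

Multiply the model equation by X_{t-k} and take expectations. With theta_0 = psi_0 = 1 and psi_j the MA(infinity) weights, this gives
  gamma(k) - sum_i phi_i gamma(k-i) = c_k,
  c_k = sigma^2 * sum_{j=k..q} theta_j psi_{j-k}   (c_k = 0 for k > q),
using gamma(-m) = gamma(m).
Pure AR (q = 0): c_0 = sigma^2 = 3, c_k = 0 for k >= 1.
Equations for k = 0 and k = 1 (AR order 1):
  gamma(0) = phi_1 gamma(1) + c_0
  gamma(1) = phi_1 gamma(0) + c_1
Substituting the second into the first: gamma(0) (1 - phi_1^2) = c_0 + phi_1 c_1, so
  gamma(0) = c_0 / (1 - phi_1^2) = 3 / (1 - (0.809)^2) = 3 / 0.345519 = 8.682591.
  gamma(1) = phi_1 gamma(0) = (0.809)(8.682591) = 7.024216.
Therefore gamma(1) = 7.0242 (to 4 decimal places).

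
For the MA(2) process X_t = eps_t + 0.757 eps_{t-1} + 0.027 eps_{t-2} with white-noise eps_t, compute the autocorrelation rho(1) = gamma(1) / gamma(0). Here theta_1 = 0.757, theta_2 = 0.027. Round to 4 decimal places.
\rho(1) = 0.4940

For an MA(q) process with theta_0 = 1, the autocovariance is
  gamma(k) = sigma^2 * sum_{i=0..q-k} theta_i * theta_{i+k},
and rho(k) = gamma(k) / gamma(0). Sigma^2 cancels.
  numerator   = (1)*(0.757) + (0.757)*(0.027) = 0.777439.
  denominator = (1)^2 + (0.757)^2 + (0.027)^2 = 1.573778.
  rho(1) = 0.777439 / 1.573778 = 0.4940.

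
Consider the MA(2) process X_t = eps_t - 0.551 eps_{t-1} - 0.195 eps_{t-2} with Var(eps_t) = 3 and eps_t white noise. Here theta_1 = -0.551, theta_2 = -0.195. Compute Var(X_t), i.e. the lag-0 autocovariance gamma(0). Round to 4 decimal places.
\gamma(0) = 4.0249

For an MA(q) process X_t = eps_t + sum_i theta_i eps_{t-i} with
Var(eps_t) = sigma^2, the variance is
  gamma(0) = sigma^2 * (1 + sum_i theta_i^2).
  sum_i theta_i^2 = (-0.551)^2 + (-0.195)^2 = 0.303601 + 0.038025 = 0.341626.
  gamma(0) = 3 * (1 + 0.341626) = 3 * 1.341626 = 4.024878, which rounds to 4.0249.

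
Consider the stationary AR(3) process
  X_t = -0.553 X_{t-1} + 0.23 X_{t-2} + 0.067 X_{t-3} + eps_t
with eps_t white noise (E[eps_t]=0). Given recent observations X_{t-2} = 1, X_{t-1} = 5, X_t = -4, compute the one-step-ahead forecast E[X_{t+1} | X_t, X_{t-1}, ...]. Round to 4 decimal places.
E[X_{t+1} \mid \mathcal F_t] = 3.4290

For an AR(p) model X_t = c + sum_i phi_i X_{t-i} + eps_t, the
one-step-ahead conditional mean is
  E[X_{t+1} | X_t, ...] = c + sum_i phi_i X_{t+1-i}.
Substitute known values:
  E[X_{t+1} | ...] = (-0.553) * (-4) + (0.23) * (5) + (0.067) * (1)
                   = 3.4290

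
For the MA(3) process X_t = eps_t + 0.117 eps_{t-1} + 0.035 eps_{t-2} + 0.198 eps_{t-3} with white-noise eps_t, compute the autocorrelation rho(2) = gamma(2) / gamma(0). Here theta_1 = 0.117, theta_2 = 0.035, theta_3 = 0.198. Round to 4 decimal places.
\rho(2) = 0.0552

For an MA(q) process with theta_0 = 1, the autocovariance is
  gamma(k) = sigma^2 * sum_{i=0..q-k} theta_i * theta_{i+k},
and rho(k) = gamma(k) / gamma(0). Sigma^2 cancels.
  numerator   = (1)*(0.035) + (0.117)*(0.198) = 0.058166.
  denominator = (1)^2 + (0.117)^2 + (0.035)^2 + (0.198)^2 = 1.054118.
  rho(2) = 0.058166 / 1.054118 = 0.0552.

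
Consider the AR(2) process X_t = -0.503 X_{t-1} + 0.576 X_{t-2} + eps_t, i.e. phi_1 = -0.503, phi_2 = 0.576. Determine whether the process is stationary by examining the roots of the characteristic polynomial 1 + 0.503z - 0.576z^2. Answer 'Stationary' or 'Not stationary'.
\text{Not stationary}

The AR(p) characteristic polynomial is P(z) = 1 + 0.503z - 0.576z^2.
Stationarity requires all roots to lie outside the unit circle, i.e. |z| > 1 for every root.
Set 1 + (0.503) z + (-0.576) z^2 = 0, i.e. a z^2 + b z + c = 0 with a = -0.576, b = 0.503, c = 1.
Discriminant D = b^2 - 4ac = (0.503)^2 - 4*(-0.576)*1 = 0.253009 - (-2.304) = 2.557009.
D >= 0, so the roots are real: z = (-b +/- sqrt(D)) / (2a) = (-0.503 +/- 1.599065) / (-1.152).
  z_1 = (-0.503 + 1.599065) / (-1.152) = -0.9514,   |z_1| = 0.9514.
  z_2 = (-0.503 - 1.599065) / (-1.152) = 1.8247,   |z_2| = 1.8247.
Moduli of all roots: 0.9514, 1.8247.
All moduli strictly greater than 1? No.
Verdict: Not stationary.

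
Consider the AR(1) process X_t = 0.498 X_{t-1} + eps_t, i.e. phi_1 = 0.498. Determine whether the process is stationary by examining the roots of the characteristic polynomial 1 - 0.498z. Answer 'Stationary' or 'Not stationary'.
\text{Stationary}

The AR(p) characteristic polynomial is P(z) = 1 - 0.498z.
Stationarity requires all roots to lie outside the unit circle, i.e. |z| > 1 for every root.
This is linear in z: 1 + (-0.498) z = 0  =>  z = -1/(-0.498) = 2.008032,  |z| = 2.008032.
Moduli of all roots: 2.0080.
All moduli strictly greater than 1? Yes.
Verdict: Stationary.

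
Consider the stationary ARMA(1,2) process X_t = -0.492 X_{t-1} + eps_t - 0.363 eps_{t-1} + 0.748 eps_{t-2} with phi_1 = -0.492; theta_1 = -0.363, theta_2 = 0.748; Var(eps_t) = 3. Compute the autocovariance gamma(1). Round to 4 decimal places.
\gamma(1) = -8.2223

Multiply the model equation by X_{t-k} and take expectations. With theta_0 = psi_0 = 1 and psi_j the MA(infinity) weights, this gives
  gamma(k) - sum_i phi_i gamma(k-i) = c_k,
  c_k = sigma^2 * sum_{j=k..q} theta_j psi_{j-k}   (c_k = 0 for k > q),
using gamma(-m) = gamma(m).
psi-weights needed (psi_j = theta_j + sum_i phi_i psi_{j-i}):
  psi_1 = theta_1 + phi_1 = -0.363 + (-0.492) = -0.855
  psi_2 = theta_2 + phi_1 psi_1 = 0.748 + (-0.492)(-0.855) = 1.16866
Right-hand sides:
  c_0 = sigma^2 (1 + theta_1 psi_1 + theta_2 psi_2) = 3 * (1 + (-0.363)(-0.855) + (0.748)(1.16866)) = 3 * 2.184523 = 6.553568
  c_1 = sigma^2 (theta_1 + theta_2 psi_1) = 3 * (-0.363 + (0.748)(-0.855)) = -3.00762
  c_2 = sigma^2 theta_2 = 3 * (0.748) = 2.244
Equations for k = 0 and k = 1 (AR order 1):
  gamma(0) = phi_1 gamma(1) + c_0
  gamma(1) = phi_1 gamma(0) + c_1
Substituting the second into the first: gamma(0) (1 - phi_1^2) = c_0 + phi_1 c_1, so
  gamma(0) = (c_0 + phi_1 c_1) / (1 - phi_1^2) = (6.553568 + (-0.492)(-3.00762)) / (1 - (-0.492)^2) = 8.033317 / 0.757936 = 10.598939.
  gamma(1) = phi_1 gamma(0) + c_1 = (-0.492)(10.598939) + (-3.00762) = -8.222298.
Therefore gamma(1) = -8.2223 (to 4 decimal places).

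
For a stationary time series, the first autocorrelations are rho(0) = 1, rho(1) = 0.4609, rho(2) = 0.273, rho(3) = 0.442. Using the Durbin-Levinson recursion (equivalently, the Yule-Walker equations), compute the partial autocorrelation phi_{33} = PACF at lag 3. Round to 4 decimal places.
\phi_{33} = 0.3709

The PACF at lag k is phi_{kk}, the last component of the solution
to the Yule-Walker system G_k phi = r_k where
  (G_k)_{ij} = rho(|i - j|), (r_k)_i = rho(i), i,j = 1..k.
Equivalently, Durbin-Levinson gives phi_{kk} iteratively:
  phi_{11} = rho(1)
  phi_{kk} = [rho(k) - sum_{j=1..k-1} phi_{k-1,j} rho(k-j)]
            / [1 - sum_{j=1..k-1} phi_{k-1,j} rho(j)],
  phi_{k,j} = phi_{k-1,j} - phi_{kk} phi_{k-1,k-j},  j = 1..k-1.
Step k = 1:
  phi_11 = rho(1) = 0.4609.
Step k = 2:
  phi_22 = [rho(2) - phi_11 rho(1)] / [1 - phi_11 rho(1)] = [0.273 - (0.4609)(0.4609)] / [1 - (0.4609)(0.4609)]
         = 0.06057119 / 0.78757119 = 0.076909.
  Update: phi_21 = phi_11 - phi_22 phi_11 = 0.4609 - (0.076909)(0.4609) = 0.425453.
Step k = 3:
  phi_33 = [rho(3) - phi_21 rho(2) - phi_22 rho(1)] / [1 - phi_21 rho(1) - phi_22 rho(2)]
    numerator   = 0.442 - (0.425453)(0.273) - (0.076909)(0.4609) = 0.29040412
    denominator = 1 - (0.425453)(0.4609) - (0.076909)(0.273) = 0.78291273
  phi_33 = 0.29040412 / 0.78291273 = 0.3709.
Therefore phi_{33} = 0.3709.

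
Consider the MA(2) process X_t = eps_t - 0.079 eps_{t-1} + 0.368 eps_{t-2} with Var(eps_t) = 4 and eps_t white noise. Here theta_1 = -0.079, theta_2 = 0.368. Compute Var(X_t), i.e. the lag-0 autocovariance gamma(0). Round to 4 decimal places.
\gamma(0) = 4.5667

For an MA(q) process X_t = eps_t + sum_i theta_i eps_{t-i} with
Var(eps_t) = sigma^2, the variance is
  gamma(0) = sigma^2 * (1 + sum_i theta_i^2).
  sum_i theta_i^2 = (-0.079)^2 + (0.368)^2 = 0.006241 + 0.135424 = 0.141665.
  gamma(0) = 4 * (1 + 0.141665) = 4 * 1.141665 = 4.56666, which rounds to 4.5667.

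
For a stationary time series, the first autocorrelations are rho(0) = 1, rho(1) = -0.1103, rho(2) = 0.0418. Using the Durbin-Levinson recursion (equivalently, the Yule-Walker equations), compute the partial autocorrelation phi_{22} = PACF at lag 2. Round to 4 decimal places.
\phi_{22} = 0.0300

The PACF at lag k is phi_{kk}, the last component of the solution
to the Yule-Walker system G_k phi = r_k where
  (G_k)_{ij} = rho(|i - j|), (r_k)_i = rho(i), i,j = 1..k.
Equivalently, Durbin-Levinson gives phi_{kk} iteratively:
  phi_{11} = rho(1)
  phi_{kk} = [rho(k) - sum_{j=1..k-1} phi_{k-1,j} rho(k-j)]
            / [1 - sum_{j=1..k-1} phi_{k-1,j} rho(j)],
  phi_{k,j} = phi_{k-1,j} - phi_{kk} phi_{k-1,k-j},  j = 1..k-1.
Step k = 1:
  phi_11 = rho(1) = -0.1103.
Step k = 2:
  phi_22 = [rho(2) - phi_11 rho(1)] / [1 - phi_11 rho(1)] = [0.0418 - (-0.1103)(-0.1103)] / [1 - (-0.1103)(-0.1103)]
         = 0.02963391 / 0.98783391 = 0.03.
Therefore phi_{22} = 0.0300.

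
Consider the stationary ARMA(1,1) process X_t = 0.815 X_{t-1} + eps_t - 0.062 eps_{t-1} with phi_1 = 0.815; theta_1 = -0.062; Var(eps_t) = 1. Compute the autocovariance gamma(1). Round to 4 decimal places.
\gamma(1) = 2.1293

Multiply the model equation by X_{t-k} and take expectations. With theta_0 = psi_0 = 1 and psi_j the MA(infinity) weights, this gives
  gamma(k) - sum_i phi_i gamma(k-i) = c_k,
  c_k = sigma^2 * sum_{j=k..q} theta_j psi_{j-k}   (c_k = 0 for k > q),
using gamma(-m) = gamma(m).
psi-weights needed (psi_j = theta_j + sum_i phi_i psi_{j-i}):
  psi_1 = theta_1 + phi_1 = -0.062 + (0.815) = 0.753
Right-hand sides:
  c_0 = sigma^2 (1 + theta_1 psi_1) = 1 * (1 + (-0.062)(0.753)) = 1 * 0.953314 = 0.953314
  c_1 = sigma^2 theta_1 = 1 * (-0.062) = -0.062
  c_2 = 0
Equations for k = 0 and k = 1 (AR order 1):
  gamma(0) = phi_1 gamma(1) + c_0
  gamma(1) = phi_1 gamma(0) + c_1
Substituting the second into the first: gamma(0) (1 - phi_1^2) = c_0 + phi_1 c_1, so
  gamma(0) = (c_0 + phi_1 c_1) / (1 - phi_1^2) = (0.953314 + (0.815)(-0.062)) / (1 - (0.815)^2) = 0.902784 / 0.335775 = 2.688658.
  gamma(1) = phi_1 gamma(0) + c_1 = (0.815)(2.688658) + (-0.062) = 2.129256.
Therefore gamma(1) = 2.1293 (to 4 decimal places).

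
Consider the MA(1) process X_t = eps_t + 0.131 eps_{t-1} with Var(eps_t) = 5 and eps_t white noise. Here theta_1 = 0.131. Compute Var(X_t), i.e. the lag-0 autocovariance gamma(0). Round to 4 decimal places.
\gamma(0) = 5.0858

For an MA(q) process X_t = eps_t + sum_i theta_i eps_{t-i} with
Var(eps_t) = sigma^2, the variance is
  gamma(0) = sigma^2 * (1 + sum_i theta_i^2).
  sum_i theta_i^2 = (0.131)^2 = 0.017161.
  gamma(0) = 5 * (1 + 0.017161) = 5 * 1.017161 = 5.085805, which rounds to 5.0858.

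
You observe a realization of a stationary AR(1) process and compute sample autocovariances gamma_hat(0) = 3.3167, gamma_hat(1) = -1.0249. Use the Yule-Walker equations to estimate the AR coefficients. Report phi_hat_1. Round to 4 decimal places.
\hat\phi_{1} = -0.3090

The Yule-Walker equations for an AR(p) process read, in matrix form,
  Gamma_p phi = r_p,   with   (Gamma_p)_{ij} = gamma(|i - j|),
                       (r_p)_i = gamma(i),   i,j = 1..p.
Substitute the sample gammas (Toeplitz matrix and right-hand side of size 1):
  Gamma_p = [[3.3167]]
  r_p     = [-1.0249]
With p = 1 this is the single equation gamma(0) phi_1 = gamma(1):
  phi_hat_1 = gamma(1) / gamma(0) = -1.0249 / 3.3167 = -0.3090.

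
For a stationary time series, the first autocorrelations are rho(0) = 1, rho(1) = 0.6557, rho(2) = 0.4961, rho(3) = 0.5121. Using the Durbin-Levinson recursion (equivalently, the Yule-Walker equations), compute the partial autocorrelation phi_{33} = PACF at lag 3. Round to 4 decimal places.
\phi_{33} = 0.2640

The PACF at lag k is phi_{kk}, the last component of the solution
to the Yule-Walker system G_k phi = r_k where
  (G_k)_{ij} = rho(|i - j|), (r_k)_i = rho(i), i,j = 1..k.
Equivalently, Durbin-Levinson gives phi_{kk} iteratively:
  phi_{11} = rho(1)
  phi_{kk} = [rho(k) - sum_{j=1..k-1} phi_{k-1,j} rho(k-j)]
            / [1 - sum_{j=1..k-1} phi_{k-1,j} rho(j)],
  phi_{k,j} = phi_{k-1,j} - phi_{kk} phi_{k-1,k-j},  j = 1..k-1.
Step k = 1:
  phi_11 = rho(1) = 0.6557.
Step k = 2:
  phi_22 = [rho(2) - phi_11 rho(1)] / [1 - phi_11 rho(1)] = [0.4961 - (0.6557)(0.6557)] / [1 - (0.6557)(0.6557)]
         = 0.06615751 / 0.57005751 = 0.116054.
  Update: phi_21 = phi_11 - phi_22 phi_11 = 0.6557 - (0.116054)(0.6557) = 0.579603.
Step k = 3:
  phi_33 = [rho(3) - phi_21 rho(2) - phi_22 rho(1)] / [1 - phi_21 rho(1) - phi_22 rho(2)]
    numerator   = 0.5121 - (0.579603)(0.4961) - (0.116054)(0.6557) = 0.14846212
    denominator = 1 - (0.579603)(0.6557) - (0.116054)(0.4961) = 0.56237966
  phi_33 = 0.14846212 / 0.56237966 = 0.264.
Therefore phi_{33} = 0.2640.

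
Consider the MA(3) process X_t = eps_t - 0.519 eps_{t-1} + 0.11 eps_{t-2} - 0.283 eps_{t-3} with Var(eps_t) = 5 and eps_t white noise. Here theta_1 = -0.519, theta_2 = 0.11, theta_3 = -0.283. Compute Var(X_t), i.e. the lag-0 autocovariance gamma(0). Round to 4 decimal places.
\gamma(0) = 6.8078

For an MA(q) process X_t = eps_t + sum_i theta_i eps_{t-i} with
Var(eps_t) = sigma^2, the variance is
  gamma(0) = sigma^2 * (1 + sum_i theta_i^2).
  sum_i theta_i^2 = (-0.519)^2 + (0.11)^2 + (-0.283)^2 = 0.269361 + 0.0121 + 0.080089 = 0.36155.
  gamma(0) = 5 * (1 + 0.36155) = 5 * 1.36155 = 6.80775, which rounds to 6.8078.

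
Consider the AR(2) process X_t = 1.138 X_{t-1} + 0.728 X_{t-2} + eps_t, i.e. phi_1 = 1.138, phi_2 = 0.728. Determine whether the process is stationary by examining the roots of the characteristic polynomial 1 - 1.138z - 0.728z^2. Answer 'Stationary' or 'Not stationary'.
\text{Not stationary}

The AR(p) characteristic polynomial is P(z) = 1 - 1.138z - 0.728z^2.
Stationarity requires all roots to lie outside the unit circle, i.e. |z| > 1 for every root.
Set 1 + (-1.138) z + (-0.728) z^2 = 0, i.e. a z^2 + b z + c = 0 with a = -0.728, b = -1.138, c = 1.
Discriminant D = b^2 - 4ac = (-1.138)^2 - 4*(-0.728)*1 = 1.295044 - (-2.912) = 4.207044.
D >= 0, so the roots are real: z = (-b +/- sqrt(D)) / (2a) = (1.138 +/- 2.051108) / (-1.456).
  z_1 = (1.138 + 2.051108) / (-1.456) = -2.1903,   |z_1| = 2.1903.
  z_2 = (1.138 - 2.051108) / (-1.456) = 0.6271,   |z_2| = 0.6271.
Moduli of all roots: 2.1903, 0.6271.
All moduli strictly greater than 1? No.
Verdict: Not stationary.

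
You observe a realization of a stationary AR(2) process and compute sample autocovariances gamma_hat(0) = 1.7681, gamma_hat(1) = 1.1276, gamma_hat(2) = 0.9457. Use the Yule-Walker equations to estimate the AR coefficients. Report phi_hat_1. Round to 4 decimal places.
\hat\phi_{1} = 0.5000

The Yule-Walker equations for an AR(p) process read, in matrix form,
  Gamma_p phi = r_p,   with   (Gamma_p)_{ij} = gamma(|i - j|),
                       (r_p)_i = gamma(i),   i,j = 1..p.
Substitute the sample gammas (Toeplitz matrix and right-hand side of size 2):
  Gamma_p = [[1.7681, 1.1276], [1.1276, 1.7681]]
  r_p     = [1.1276, 0.9457]
Written out:
  1.7681 phi_1 + 1.1276 phi_2 = 1.1276
  1.1276 phi_1 + 1.7681 phi_2 = 0.9457
Solve by Cramer's rule:
  det = gamma(0)^2 - gamma(1)^2 = (1.7681)^2 - (1.1276)^2 = 3.12617761 - 1.27148176 = 1.85469585
  phi_hat_1 = [gamma(1) gamma(0) - gamma(1) gamma(2)] / det = [(1.1276)(1.7681) - (1.1276)(0.9457)] / 1.85469585 = 0.92733824 / 1.85469585 = 0.5
  phi_hat_2 = [gamma(0) gamma(2) - gamma(1)^2] / det = [(1.7681)(0.9457) - (1.1276)^2] / 1.85469585 = 0.40061041 / 1.85469585 = 0.216
So phi_hat = [0.5000, 0.2160].
Therefore phi_hat_1 = 0.5000.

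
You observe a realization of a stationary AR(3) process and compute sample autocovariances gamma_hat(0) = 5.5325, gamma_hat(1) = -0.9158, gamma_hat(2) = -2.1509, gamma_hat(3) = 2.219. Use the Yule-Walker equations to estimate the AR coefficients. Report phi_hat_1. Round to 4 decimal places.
\hat\phi_{1} = -0.1080

The Yule-Walker equations for an AR(p) process read, in matrix form,
  Gamma_p phi = r_p,   with   (Gamma_p)_{ij} = gamma(|i - j|),
                       (r_p)_i = gamma(i),   i,j = 1..p.
Substitute the sample gammas (Toeplitz matrix and right-hand side of size 3):
  Gamma_p = [[5.5325, -0.9158, -2.1509], [-0.9158, 5.5325, -0.9158], [-2.1509, -0.9158, 5.5325]]
  r_p     = [-0.9158, -2.1509, 2.219]
Written out (R1..R3):
  (R1) 5.5325 phi_1 - 0.9158 phi_2 - 2.1509 phi_3 = -0.9158
  (R2) -0.9158 phi_1 + 5.5325 phi_2 - 0.9158 phi_3 = -2.1509
  (R3) -2.1509 phi_1 - 0.9158 phi_2 + 5.5325 phi_3 = 2.219
Gaussian elimination:
  R2 <- R2 - (-0.9158/5.5325) R1 = R2 - (-0.165531) R1:  5.380907 phi_2 - 1.271841 phi_3 = -2.302493
  R3 <- R3 - (-2.1509/5.5325) R1 = R3 - (-0.388775) R1:  -1.271841 phi_2 + 4.696283 phi_3 = 1.862959
  R3 <- R3 - (-1.271841/5.380907) R2 = R3 - (-0.236362) R2:  4.395669 phi_3 = 1.318738
Back-substitution:
  phi_hat_3 = 1.318738 / 4.395669 = 0.300009
  phi_hat_2 = (-2.302493 - (-1.271841)(0.300009)) / 5.380907 = -0.35699
  phi_hat_1 = (-0.9158 - (-0.9158)(-0.35699) - (-2.1509)(0.300009)) / 5.5325 = -0.107988
So phi_hat = [-0.1080, -0.3570, 0.3000].
Therefore phi_hat_1 = -0.1080.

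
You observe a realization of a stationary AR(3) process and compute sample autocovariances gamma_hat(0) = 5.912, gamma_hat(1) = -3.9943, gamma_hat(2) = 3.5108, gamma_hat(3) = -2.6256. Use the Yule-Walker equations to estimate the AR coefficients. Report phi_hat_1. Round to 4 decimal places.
\hat\phi_{1} = -0.5180

The Yule-Walker equations for an AR(p) process read, in matrix form,
  Gamma_p phi = r_p,   with   (Gamma_p)_{ij} = gamma(|i - j|),
                       (r_p)_i = gamma(i),   i,j = 1..p.
Substitute the sample gammas (Toeplitz matrix and right-hand side of size 3):
  Gamma_p = [[5.912, -3.9943, 3.5108], [-3.9943, 5.912, -3.9943], [3.5108, -3.9943, 5.912]]
  r_p     = [-3.9943, 3.5108, -2.6256]
Written out (R1..R3):
  (R1) 5.912 phi_1 - 3.9943 phi_2 + 3.5108 phi_3 = -3.9943
  (R2) -3.9943 phi_1 + 5.912 phi_2 - 3.9943 phi_3 = 3.5108
  (R3) 3.5108 phi_1 - 3.9943 phi_2 + 5.912 phi_3 = -2.6256
Gaussian elimination:
  R2 <- R2 - (-3.9943/5.912) R1 = R2 - (-0.675626) R1:  3.213348 phi_2 - 1.622313 phi_3 = 0.812148
  R3 <- R3 - (3.5108/5.912) R1 = R3 - (0.593843) R1:  -1.622313 phi_2 + 3.827136 phi_3 = -0.253613
  R3 <- R3 - (-1.622313/3.213348) R2 = R3 - (-0.504867) R2:  3.008084 phi_3 = 0.156414
Back-substitution:
  phi_hat_3 = 0.156414 / 3.008084 = 0.051998
  phi_hat_2 = (0.812148 - (-1.622313)(0.051998)) / 3.213348 = 0.278994
  phi_hat_1 = (-3.9943 - (-3.9943)(0.278994) - (3.5108)(0.051998)) / 5.912 = -0.518009
So phi_hat = [-0.5180, 0.2790, 0.0520].
Therefore phi_hat_1 = -0.5180.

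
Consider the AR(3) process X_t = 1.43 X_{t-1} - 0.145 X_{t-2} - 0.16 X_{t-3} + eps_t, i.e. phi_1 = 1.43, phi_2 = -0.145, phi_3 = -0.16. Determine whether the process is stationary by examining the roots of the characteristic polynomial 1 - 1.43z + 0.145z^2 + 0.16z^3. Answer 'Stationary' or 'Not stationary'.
\text{Not stationary}

The AR(p) characteristic polynomial is P(z) = 1 - 1.43z + 0.145z^2 + 0.16z^3.
Stationarity requires all roots to lie outside the unit circle, i.e. |z| > 1 for every root.
Degree 3: look for a simple real root z0 first, then factor out (1 - z/z0) and solve the remaining quadratic.
Testing z0 = 2: P(2) = 1 + (-1.43)(2) + (0.145)(2)^2 + (0.16)(2)^3
  = 1 + (-2.86) + (0.58) + (1.28) = 0.  So z_0 = 2 is a root, |z_0| = 2.
Divide out the factor (1 - 0.5 z) = (1 - z/z0) (since 1/z0 = 0.5):
  P(z) = (1 - 0.5 z)(1 + (-0.93) z + (-0.32) z^2)
  [check: z-coef -0.93 - (0.5) = -1.43; z^2-coef -0.32 - (0.5)(-0.93) = 0.145; z^3-coef -(0.5)(-0.32) = 0.16.]
Remaining roots from the quadratic factor 1 + (-0.93) z + (-0.32) z^2:
  Set 1 + (-0.93) z + (-0.32) z^2 = 0, i.e. a z^2 + b z + c = 0 with a = -0.32, b = -0.93, c = 1.
  Discriminant D = b^2 - 4ac = (-0.93)^2 - 4*(-0.32)*1 = 0.8649 - (-1.28) = 2.1449.
  D >= 0, so the roots are real: z = (-b +/- sqrt(D)) / (2a) = (0.93 +/- 1.464548) / (-0.64).
    z_1 = (0.93 + 1.464548) / (-0.64) = -3.7415,   |z_1| = 3.7415.
    z_2 = (0.93 - 1.464548) / (-0.64) = 0.8352,   |z_2| = 0.8352.
Moduli of all roots: 2.0000, 3.7415, 0.8352.
All moduli strictly greater than 1? No.
Verdict: Not stationary.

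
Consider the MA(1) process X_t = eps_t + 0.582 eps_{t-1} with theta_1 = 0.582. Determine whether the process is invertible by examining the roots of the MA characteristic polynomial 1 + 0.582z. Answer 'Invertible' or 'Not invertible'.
\text{Invertible}

The MA(q) characteristic polynomial is P(z) = 1 + 0.582z.
Invertibility requires all roots to lie outside the unit circle, i.e. |z| > 1 for every root.
This is linear in z: 1 + (0.582) z = 0  =>  z = -1/(0.582) = -1.718213,  |z| = 1.718213.
Moduli of all roots: 1.7182.
All moduli strictly greater than 1? Yes.
Verdict: Invertible.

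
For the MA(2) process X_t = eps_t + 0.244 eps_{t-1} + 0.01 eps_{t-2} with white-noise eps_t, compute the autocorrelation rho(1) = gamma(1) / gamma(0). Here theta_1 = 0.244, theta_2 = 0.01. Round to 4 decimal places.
\rho(1) = 0.2326

For an MA(q) process with theta_0 = 1, the autocovariance is
  gamma(k) = sigma^2 * sum_{i=0..q-k} theta_i * theta_{i+k},
and rho(k) = gamma(k) / gamma(0). Sigma^2 cancels.
  numerator   = (1)*(0.244) + (0.244)*(0.01) = 0.24644.
  denominator = (1)^2 + (0.244)^2 + (0.01)^2 = 1.059636.
  rho(1) = 0.24644 / 1.059636 = 0.2326.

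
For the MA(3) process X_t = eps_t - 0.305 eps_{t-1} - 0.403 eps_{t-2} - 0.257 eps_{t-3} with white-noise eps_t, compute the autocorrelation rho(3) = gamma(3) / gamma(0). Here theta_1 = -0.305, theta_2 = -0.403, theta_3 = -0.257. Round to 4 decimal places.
\rho(3) = -0.1945

For an MA(q) process with theta_0 = 1, the autocovariance is
  gamma(k) = sigma^2 * sum_{i=0..q-k} theta_i * theta_{i+k},
and rho(k) = gamma(k) / gamma(0). Sigma^2 cancels.
  numerator   = (1)*(-0.257) = -0.257.
  denominator = (1)^2 + (-0.305)^2 + (-0.403)^2 + (-0.257)^2 = 1.321483.
  rho(3) = -0.257 / 1.321483 = -0.1945.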